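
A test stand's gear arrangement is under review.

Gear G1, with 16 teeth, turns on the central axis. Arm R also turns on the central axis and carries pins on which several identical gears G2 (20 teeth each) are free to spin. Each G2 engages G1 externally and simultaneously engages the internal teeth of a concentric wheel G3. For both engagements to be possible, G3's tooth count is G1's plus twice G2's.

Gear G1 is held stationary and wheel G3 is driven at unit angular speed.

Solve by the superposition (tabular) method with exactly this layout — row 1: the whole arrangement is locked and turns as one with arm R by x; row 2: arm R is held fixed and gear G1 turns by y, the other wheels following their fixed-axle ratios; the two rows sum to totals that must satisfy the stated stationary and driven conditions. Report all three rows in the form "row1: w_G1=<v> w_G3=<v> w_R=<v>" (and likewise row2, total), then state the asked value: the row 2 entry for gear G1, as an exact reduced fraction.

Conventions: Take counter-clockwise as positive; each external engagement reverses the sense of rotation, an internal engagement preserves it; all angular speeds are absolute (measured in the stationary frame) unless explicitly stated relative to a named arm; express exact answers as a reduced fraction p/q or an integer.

row1: w_G1=7/9 w_G3=7/9 w_R=7/9
row2: w_G1=-7/9 w_G3=2/9 w_R=0
total: w_G1=0 w_G3=1 w_R=7/9
asked value: -7/9

planetary set (16T centre, 20T on arm, 56T internal) — Willis relation
row 1 (train locked, turned with arm): all members turn x
superposition row 2 [arm held]: sun y, ring −(16/56)·y, arm 0
boundary: total ω_sun = x + y = 0 and total ω_ring = x − (16/56)·y = 1  ⇒  y = -7/9, x = 7/9
row 2 ring = −(16/56)·(-7/9) = 2/9
totals (row 1 + row 2): sun 7/9 + (-7/9) = 0, ring 7/9 + 2/9 = 1, arm 7/9 + 0 = 7/9
asked cell (row2, sun) = -7/9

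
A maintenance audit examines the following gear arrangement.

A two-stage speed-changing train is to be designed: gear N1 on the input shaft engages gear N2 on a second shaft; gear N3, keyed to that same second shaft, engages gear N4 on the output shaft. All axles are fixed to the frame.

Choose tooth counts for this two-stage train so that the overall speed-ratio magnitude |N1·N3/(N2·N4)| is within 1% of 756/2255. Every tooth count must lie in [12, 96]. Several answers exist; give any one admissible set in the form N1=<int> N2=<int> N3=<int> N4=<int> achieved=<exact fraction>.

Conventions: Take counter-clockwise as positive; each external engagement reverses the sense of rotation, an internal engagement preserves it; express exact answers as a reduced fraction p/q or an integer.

N1=12 N2=41 N3=63 N4=55 achieved=756/2255

topology: fixed-axis compound train — 2 stages, target 756/2255
target = 756/2255 in lowest terms: an exact hit needs N1·N3 = k·756 and N2·N4 = k·2255 for one integer k, every count in [12, 96]; additionally prefer no 1:1 stage (N1 ≠ N2, N3 ≠ N4)
k = 1: N1·N3 = 756 = 12·63, N2·N4 = 2255 = 41·55
achieved = 12·63/(41·55) = 756/2255; |achieved − target| = 0 ≤ 189/56375 ✓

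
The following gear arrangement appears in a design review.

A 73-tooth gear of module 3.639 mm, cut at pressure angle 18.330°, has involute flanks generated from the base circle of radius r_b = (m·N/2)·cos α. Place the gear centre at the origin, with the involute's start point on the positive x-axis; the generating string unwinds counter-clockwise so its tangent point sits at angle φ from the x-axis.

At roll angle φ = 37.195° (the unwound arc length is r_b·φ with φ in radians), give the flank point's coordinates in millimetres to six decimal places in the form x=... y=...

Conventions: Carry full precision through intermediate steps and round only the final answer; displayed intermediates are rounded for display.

topology: single-mesh involute geometry — m = 3.639, N = 73
pitch radius r_p = m·N/2 = 3.639·73/2 = 132.823500
base radius r_b = r_p·cos α = 132.823500·cos 18.330° = 126.084161
roll angle φ = 37.195° = 0.64917522 rad
x = r_b·(cos φ + φ·sin φ) = 149.917637
y = r_b·(sin φ − φ·cos φ) = 11.020748

x=149.917637 y=11.020748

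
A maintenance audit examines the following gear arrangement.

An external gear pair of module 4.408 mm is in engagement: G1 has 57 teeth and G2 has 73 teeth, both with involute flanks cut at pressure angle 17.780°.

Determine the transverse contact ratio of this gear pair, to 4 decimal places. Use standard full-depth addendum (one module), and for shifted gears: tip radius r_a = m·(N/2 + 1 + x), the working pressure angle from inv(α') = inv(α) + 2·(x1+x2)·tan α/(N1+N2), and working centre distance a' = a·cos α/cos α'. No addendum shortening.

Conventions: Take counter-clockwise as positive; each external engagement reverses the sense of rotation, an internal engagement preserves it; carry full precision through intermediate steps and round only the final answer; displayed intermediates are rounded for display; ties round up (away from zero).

1.9372

single-mesh involute tooth geometry (57T engaging 73T at module 4.408)
base radii: r_b1 = 119.627510, r_b2 = 153.207161
tip radii: r_a1 = 130.036000, r_a2 = 165.300000
no profile shift: α' = α, a' = a
action lengths: √(r_a1²−r_b1²) = 50.976664, √(r_a2²−r_b2²) = 62.061709
base pitch p_b = π·m·cos α = 13.186698
CR = (50.976664 + 62.061709 − 286.520000·sin 17.78000°)/13.186698 = 1.937239
contact ratio ≈ 1.9372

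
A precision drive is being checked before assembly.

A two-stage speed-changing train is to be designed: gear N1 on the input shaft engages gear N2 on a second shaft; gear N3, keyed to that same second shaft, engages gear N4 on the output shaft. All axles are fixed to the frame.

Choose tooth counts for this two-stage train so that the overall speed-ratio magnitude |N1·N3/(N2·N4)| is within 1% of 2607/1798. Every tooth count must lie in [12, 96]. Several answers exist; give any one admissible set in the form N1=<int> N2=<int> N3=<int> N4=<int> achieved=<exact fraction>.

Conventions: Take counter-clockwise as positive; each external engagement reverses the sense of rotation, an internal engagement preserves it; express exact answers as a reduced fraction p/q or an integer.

design class (target 2607/1798): fixed-axis compound train
target = 2607/1798 in lowest terms: an exact hit needs N1·N3 = k·2607 and N2·N4 = k·1798 for one integer k, every count in [12, 96]; additionally prefer no 1:1 stage (N1 ≠ N2, N3 ≠ N4)
k = 1: N1·N3 = 2607 = 33·79, N2·N4 = 1798 = 29·62
achieved = 33·79/(29·62) = 2607/1798; |achieved − target| = 0 ≤ 2607/179800 ✓

N1=33 N2=29 N3=79 N4=62 achieved=2607/1798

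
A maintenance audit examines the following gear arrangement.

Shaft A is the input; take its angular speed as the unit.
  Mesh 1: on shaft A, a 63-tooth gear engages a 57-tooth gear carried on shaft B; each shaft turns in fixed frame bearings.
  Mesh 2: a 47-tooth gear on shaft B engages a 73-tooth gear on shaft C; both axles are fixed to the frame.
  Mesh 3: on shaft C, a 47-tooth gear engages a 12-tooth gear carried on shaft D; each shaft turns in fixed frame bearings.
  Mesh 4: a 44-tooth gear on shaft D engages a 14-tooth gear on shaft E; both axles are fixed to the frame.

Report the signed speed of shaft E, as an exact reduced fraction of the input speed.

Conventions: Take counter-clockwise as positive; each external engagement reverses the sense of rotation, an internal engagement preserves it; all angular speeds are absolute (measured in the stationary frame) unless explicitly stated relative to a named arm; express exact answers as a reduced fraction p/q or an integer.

24299/2774

4-mesh fixed-axis compound train (all bearings frame-fixed)
mesh 1 [63T→57T]: |ω|/ω_in = 1×63/57 = 21/19, sense flips to −
mesh 2 [47T→73T]: |ω|/ω_in = (21/19)×47/73 = 987/1387, sense flips to +
mesh 3 [47T→12T]: |ω|/ω_in = (987/1387)×47/12 = 15463/5548, sense flips to −
mesh 4 [44T→14T]: |ω|/ω_in = (15463/5548)×44/14 = 24299/2774, sense flips to +
signed output speed (× input speed) = 24299/2774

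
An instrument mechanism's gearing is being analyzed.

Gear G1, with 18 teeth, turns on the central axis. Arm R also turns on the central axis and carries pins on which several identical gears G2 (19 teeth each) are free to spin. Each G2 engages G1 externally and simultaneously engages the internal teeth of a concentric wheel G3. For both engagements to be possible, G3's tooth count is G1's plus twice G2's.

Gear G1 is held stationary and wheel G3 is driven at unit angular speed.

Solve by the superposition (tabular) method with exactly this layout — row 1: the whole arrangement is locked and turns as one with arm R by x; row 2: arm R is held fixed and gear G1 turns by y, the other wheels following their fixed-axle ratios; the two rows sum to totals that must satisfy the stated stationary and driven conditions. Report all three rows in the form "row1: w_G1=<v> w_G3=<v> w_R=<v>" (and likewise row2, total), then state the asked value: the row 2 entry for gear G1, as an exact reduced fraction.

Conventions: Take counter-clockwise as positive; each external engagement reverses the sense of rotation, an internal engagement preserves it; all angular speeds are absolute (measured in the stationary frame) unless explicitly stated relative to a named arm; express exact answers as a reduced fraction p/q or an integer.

planetary set (18T centre, 19T on arm, 56T internal) — Willis relation
row 1 (train locked, turned with arm): all members turn x
superposition row 2 [arm held]: sun y, ring −(18/56)·y, arm 0
boundary: total ω_sun = x + y = 0 and total ω_ring = x − (18/56)·y = 1  ⇒  y = -28/37, x = 28/37
row 2 ring = −(18/56)·(-28/37) = 9/37
totals (row 1 + row 2): sun 28/37 + (-28/37) = 0, ring 28/37 + 9/37 = 1, arm 28/37 + 0 = 28/37
asked cell (row2, sun) = -28/37

row1: w_G1=28/37 w_G3=28/37 w_R=28/37
row2: w_G1=-28/37 w_G3=9/37 w_R=0
total: w_G1=0 w_G3=1 w_R=28/37
asked value: -28/37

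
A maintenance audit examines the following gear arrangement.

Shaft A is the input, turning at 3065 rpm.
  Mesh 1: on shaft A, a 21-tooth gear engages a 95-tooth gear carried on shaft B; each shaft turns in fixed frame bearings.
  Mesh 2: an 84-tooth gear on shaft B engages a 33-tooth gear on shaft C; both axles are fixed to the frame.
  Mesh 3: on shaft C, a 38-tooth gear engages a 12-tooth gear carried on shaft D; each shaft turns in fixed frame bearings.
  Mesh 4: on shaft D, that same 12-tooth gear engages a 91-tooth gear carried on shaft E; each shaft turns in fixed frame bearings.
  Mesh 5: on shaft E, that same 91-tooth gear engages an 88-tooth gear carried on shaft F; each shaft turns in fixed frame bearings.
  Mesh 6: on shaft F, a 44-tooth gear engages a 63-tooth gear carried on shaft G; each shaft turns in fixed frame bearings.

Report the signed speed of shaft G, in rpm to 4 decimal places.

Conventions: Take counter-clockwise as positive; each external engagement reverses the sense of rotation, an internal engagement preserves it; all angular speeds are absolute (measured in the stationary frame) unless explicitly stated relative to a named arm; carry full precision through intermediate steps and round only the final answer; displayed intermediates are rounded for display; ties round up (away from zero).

+520.1212 rpm

topology: fixed-axis compound train — 6 meshes, A→G
mesh 1 [21T→95T]: ω = 3065.0000×21/95 = 677.5263 rpm, sense flips to −
mesh 2 [84T→33T]: ω = 677.5263×84/33 = 1724.6124 rpm, sense flips to +
mesh 3 [38T→12T]: ω = 1724.6124×38/12 = 5461.2727 rpm, sense flips to −
mesh 4 [12T→91T]: ω = 5461.2727×12/91 = 720.1678 rpm, sense flips to +
mesh 5 [91T→88T]: ω = 720.1678×91/88 = 744.7190 rpm, sense flips to −
mesh 6 [44T→63T]: ω = 744.7190×44/63 = 520.1212 rpm, sense flips to +
signed output speed = +520.1212 rpm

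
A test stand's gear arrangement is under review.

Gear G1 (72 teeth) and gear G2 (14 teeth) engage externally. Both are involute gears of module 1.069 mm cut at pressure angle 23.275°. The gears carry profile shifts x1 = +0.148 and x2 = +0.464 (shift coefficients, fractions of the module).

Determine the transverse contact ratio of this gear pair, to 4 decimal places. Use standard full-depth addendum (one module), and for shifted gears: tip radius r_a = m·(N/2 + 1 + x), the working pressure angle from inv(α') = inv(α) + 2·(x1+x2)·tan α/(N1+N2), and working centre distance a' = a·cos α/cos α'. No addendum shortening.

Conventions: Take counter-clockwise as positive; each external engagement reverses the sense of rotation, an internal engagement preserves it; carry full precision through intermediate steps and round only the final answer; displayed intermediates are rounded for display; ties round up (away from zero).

1.3824

topology: single-mesh involute geometry — m = 1.069, 72T/14T pair
base radii: r_b1 = 35.352129, r_b2 = 6.874025
tip radii: r_a1 = 39.711212, r_a2 = 9.048016
inv(α') = inv(23.275°) + 2·(+0.148+0.464)·tan α/(72+14) = 0.03004764  ⇒  α' = 25.01903°
a' = a·cos α / cos α' = 45.9670·cos 23.275°/cos 25.01903° = 46.598627
action lengths: √(r_a1²−r_b1²) = 18.088873, √(r_a2²−r_b2²) = 5.883398
base pitch p_b = π·m·cos α = 3.085055
CR = (18.088873 + 5.883398 − 46.598627·sin 25.01903°)/3.085055 = 1.382410
contact ratio ≈ 1.3824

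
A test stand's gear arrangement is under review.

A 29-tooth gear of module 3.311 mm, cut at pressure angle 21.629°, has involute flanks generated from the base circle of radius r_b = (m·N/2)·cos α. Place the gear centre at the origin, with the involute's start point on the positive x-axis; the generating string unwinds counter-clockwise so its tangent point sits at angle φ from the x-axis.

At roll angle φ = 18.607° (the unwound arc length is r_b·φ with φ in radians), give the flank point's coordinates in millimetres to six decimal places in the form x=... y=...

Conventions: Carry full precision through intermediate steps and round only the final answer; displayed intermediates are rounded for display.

x=46.920867 y=0.504163

recognized (one wheel, involute flank): single-mesh tooth geometry, m = 3.311, N = 29
pitch radius r_p = m·N/2 = 3.311·29/2 = 48.009500
base radius r_b = r_p·cos α = 48.009500·cos 21.629° = 44.629153
roll angle φ = 18.607° = 0.32475341 rad
x = r_b·(cos φ + φ·sin φ) = 46.920867
y = r_b·(sin φ − φ·cos φ) = 0.504163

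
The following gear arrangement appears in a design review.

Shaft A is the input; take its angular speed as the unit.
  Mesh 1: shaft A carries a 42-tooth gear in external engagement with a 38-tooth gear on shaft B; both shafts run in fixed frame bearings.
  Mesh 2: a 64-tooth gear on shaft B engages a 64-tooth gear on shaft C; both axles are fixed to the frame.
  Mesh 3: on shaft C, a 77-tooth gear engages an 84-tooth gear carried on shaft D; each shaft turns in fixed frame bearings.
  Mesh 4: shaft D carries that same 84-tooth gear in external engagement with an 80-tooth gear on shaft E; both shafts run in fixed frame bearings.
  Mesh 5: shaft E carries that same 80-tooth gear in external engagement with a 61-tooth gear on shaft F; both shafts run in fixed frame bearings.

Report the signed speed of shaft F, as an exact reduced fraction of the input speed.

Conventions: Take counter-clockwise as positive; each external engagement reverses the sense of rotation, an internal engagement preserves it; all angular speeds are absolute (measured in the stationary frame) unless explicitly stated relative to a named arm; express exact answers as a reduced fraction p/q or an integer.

5-mesh fixed-axis compound train (all bearings frame-fixed)
mesh 1 [42T→38T]: |ω|/ω_in = 1×42/38 = 21/19, sense flips to −
mesh 2 [64T→64T]: |ω|/ω_in = (21/19)×64/64 = 21/19, sense flips to +
mesh 3 [77T→84T]: |ω|/ω_in = (21/19)×77/84 = 77/76, sense flips to −
mesh 4 [84T→80T]: |ω|/ω_in = (77/76)×84/80 = 1617/1520, sense flips to +
mesh 5 [80T→61T]: |ω|/ω_in = (1617/1520)×80/61 = 1617/1159, sense flips to −
signed output speed (× input speed) = -1617/1159

-1617/1159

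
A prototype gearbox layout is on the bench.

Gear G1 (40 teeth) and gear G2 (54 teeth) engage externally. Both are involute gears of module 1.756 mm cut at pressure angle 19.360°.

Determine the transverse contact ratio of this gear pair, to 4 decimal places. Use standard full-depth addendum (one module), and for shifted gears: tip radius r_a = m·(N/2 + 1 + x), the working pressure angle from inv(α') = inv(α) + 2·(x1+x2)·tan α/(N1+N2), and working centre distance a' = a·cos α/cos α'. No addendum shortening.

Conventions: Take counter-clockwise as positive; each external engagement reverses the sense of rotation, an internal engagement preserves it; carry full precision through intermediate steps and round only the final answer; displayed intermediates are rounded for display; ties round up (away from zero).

1.7748

topology: single-mesh involute geometry — m = 1.756, 40T/54T pair
base radii: r_b1 = 33.134116, r_b2 = 44.731056
tip radii: r_a1 = 36.876000, r_a2 = 49.168000
no profile shift: α' = α, a' = a
action lengths: √(r_a1²−r_b1²) = 16.185480, √(r_a2²−r_b2²) = 20.411390
base pitch p_b = π·m·cos α = 5.204695
CR = (16.185480 + 20.411390 − 82.532000·sin 19.36000°)/5.204695 = 1.774802
contact ratio ≈ 1.7748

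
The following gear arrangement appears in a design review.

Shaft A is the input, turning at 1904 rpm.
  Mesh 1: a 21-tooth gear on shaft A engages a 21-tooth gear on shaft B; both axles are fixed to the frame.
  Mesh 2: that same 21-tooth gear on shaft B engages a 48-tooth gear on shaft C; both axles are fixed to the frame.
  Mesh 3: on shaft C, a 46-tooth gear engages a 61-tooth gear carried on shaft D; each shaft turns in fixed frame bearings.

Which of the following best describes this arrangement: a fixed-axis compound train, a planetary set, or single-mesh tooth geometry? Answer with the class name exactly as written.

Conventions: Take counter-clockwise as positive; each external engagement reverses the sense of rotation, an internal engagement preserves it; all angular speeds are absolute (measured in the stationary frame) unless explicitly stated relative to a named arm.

recognized (4 fixed axles, 3 meshes): fixed-axis compound train
classification: fixed-axis compound train

fixed-axis compound train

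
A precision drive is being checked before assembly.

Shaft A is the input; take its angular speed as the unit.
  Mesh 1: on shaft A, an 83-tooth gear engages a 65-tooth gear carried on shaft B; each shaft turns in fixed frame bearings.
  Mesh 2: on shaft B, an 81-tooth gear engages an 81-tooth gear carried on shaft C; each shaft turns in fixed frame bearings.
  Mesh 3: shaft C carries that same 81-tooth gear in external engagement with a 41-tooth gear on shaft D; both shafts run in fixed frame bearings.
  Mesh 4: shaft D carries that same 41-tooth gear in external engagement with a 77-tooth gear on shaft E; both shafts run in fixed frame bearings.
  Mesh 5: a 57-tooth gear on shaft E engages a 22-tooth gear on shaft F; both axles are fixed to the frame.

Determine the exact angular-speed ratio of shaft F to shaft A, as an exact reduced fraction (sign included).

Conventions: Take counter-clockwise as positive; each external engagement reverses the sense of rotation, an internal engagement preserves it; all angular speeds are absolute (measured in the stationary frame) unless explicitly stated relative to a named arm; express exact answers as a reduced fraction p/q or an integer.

class = fixed-axis compound train [5 meshes; 5 ratios multiply, 5 sense flips]
mesh 1 [83T→65T]: running ratio 83/65, sense −
mesh 2 [81T→81T]: running ratio 83/65, sense +
mesh 3 [81T→41T]: running ratio 6723/2665, sense −
mesh 4 [41T→77T]: running ratio 6723/5005, sense +
mesh 5 [57T→22T]: running ratio 383211/110110, sense −
ω_out/ω_in = -383211/110110

-383211/110110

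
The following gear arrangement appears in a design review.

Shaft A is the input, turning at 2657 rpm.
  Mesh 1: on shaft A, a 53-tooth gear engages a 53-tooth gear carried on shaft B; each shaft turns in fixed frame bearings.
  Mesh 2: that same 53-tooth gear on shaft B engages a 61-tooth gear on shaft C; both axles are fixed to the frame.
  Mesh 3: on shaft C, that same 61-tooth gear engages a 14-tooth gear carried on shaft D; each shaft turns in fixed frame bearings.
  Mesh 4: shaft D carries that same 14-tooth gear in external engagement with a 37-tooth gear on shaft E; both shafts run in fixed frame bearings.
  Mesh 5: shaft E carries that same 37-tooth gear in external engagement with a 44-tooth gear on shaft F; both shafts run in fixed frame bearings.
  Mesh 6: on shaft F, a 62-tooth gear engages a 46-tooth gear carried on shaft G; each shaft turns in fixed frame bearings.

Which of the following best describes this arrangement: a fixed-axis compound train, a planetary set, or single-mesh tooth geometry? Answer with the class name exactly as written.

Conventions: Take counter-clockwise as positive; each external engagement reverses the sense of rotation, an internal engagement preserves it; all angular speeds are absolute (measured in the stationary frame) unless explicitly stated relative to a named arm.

topology: fixed-axis compound train — 6 meshes, A→G
classification: fixed-axis compound train

fixed-axis compound train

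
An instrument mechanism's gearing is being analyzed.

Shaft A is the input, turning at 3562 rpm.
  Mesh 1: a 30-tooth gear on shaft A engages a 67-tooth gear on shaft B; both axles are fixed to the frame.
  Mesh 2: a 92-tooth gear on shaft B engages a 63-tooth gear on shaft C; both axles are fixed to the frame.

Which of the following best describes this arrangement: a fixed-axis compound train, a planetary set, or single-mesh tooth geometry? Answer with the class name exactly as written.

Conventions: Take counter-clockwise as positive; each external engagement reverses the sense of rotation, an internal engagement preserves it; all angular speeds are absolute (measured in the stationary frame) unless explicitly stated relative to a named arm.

2-mesh fixed-axis compound train (all bearings frame-fixed)
classification: fixed-axis compound train

fixed-axis compound train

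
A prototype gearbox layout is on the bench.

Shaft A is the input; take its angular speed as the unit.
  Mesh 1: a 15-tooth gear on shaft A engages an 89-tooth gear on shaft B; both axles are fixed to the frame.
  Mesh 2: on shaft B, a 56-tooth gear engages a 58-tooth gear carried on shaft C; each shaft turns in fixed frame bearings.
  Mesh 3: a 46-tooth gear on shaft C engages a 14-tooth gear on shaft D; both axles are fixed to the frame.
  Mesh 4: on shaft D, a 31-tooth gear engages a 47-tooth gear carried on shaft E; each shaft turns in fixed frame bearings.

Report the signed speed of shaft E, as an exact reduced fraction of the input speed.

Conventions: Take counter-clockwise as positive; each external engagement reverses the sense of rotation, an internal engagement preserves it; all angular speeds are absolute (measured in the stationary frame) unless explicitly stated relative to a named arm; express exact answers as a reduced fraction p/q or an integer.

42780/121307

4-mesh fixed-axis compound train (all bearings frame-fixed)
mesh 1 [15T→89T]: |ω|/ω_in = 1×15/89 = 15/89, sense flips to −
mesh 2 [56T→58T]: |ω|/ω_in = (15/89)×56/58 = 420/2581, sense flips to +
mesh 3 [46T→14T]: |ω|/ω_in = (420/2581)×46/14 = 1380/2581, sense flips to −
mesh 4 [31T→47T]: |ω|/ω_in = (1380/2581)×31/47 = 42780/121307, sense flips to +
signed output speed (× input speed) = 42780/121307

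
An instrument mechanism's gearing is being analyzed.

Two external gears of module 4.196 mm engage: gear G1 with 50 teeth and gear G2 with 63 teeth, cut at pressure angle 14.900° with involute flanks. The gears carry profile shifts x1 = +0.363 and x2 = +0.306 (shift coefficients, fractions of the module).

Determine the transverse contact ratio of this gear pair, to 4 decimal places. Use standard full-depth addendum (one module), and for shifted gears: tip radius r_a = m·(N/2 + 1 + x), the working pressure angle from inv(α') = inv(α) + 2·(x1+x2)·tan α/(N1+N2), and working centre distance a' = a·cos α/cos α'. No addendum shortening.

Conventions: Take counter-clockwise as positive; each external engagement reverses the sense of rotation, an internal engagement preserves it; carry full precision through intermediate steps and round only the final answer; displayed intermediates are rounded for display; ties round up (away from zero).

1.9740

single-mesh involute tooth geometry (50T engaging 63T at module 4.196)
base radii: r_b1 = 101.372851, r_b2 = 127.729792
tip radii: r_a1 = 110.619148, r_a2 = 137.653976
inv(α') = inv(14.900°) + 2·(+0.363+0.306)·tan α/(50+63) = 0.00917594  ⇒  α' = 17.09217°
a' = a·cos α / cos α' = 237.0740·cos 14.900°/cos 17.09217° = 239.688936
action lengths: √(r_a1²−r_b1²) = 44.273480, √(r_a2²−r_b2²) = 51.319756
base pitch p_b = π·m·cos α = 12.738888
CR = (44.273480 + 51.319756 − 239.688936·sin 17.09217°)/12.738888 = 1.973982
contact ratio ≈ 1.9740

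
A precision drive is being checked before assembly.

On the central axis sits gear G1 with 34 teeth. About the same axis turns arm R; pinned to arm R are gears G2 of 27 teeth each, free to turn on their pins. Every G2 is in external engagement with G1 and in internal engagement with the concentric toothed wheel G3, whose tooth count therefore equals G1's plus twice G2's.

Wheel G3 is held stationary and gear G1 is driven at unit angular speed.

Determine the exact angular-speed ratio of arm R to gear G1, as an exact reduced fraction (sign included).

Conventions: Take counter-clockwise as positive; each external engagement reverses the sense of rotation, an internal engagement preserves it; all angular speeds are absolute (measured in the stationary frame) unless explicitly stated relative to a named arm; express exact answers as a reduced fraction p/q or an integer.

17/61

class = planetary set [G3 = 34+2·27 = 88; Willis about the carrier]
ring teeth: 34 + 2·27 = 88
34(ω_sun−ω_arm) = −88(ω_ring−ω_arm),  ω_ring = 0, ω_sun = 1
34(1−ω_arm) = −88(0−ω_arm)  ⇒  122·ω_arm = 34  ⇒  ω_arm = 17/61
ω_out/ω_in = 17/61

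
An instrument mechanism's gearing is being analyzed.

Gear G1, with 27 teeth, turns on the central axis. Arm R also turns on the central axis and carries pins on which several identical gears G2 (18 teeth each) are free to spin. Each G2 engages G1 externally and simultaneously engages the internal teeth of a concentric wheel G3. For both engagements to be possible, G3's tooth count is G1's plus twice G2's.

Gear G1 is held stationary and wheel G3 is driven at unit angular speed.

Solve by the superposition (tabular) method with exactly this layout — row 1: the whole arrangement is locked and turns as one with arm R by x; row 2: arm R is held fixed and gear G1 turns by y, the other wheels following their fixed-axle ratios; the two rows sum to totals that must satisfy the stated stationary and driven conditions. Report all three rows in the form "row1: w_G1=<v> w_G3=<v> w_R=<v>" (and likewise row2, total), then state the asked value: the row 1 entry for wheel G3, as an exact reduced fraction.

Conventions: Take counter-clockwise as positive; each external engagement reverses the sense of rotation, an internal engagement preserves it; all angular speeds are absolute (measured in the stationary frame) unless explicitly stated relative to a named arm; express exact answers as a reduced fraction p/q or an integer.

planetary set (27T centre, 18T on arm, 63T internal) — Willis relation
row 1: whole set turns with the arm by x
row 2: sun turns y, ring = −(27/63)·y, arm 0
boundary: total ω_sun = x + y = 0 and total ω_ring = x − (27/63)·y = 1  ⇒  y = -7/10, x = 7/10
row 2 ring = −(27/63)·(-7/10) = 3/10
totals (row 1 + row 2): sun 7/10 + (-7/10) = 0, ring 7/10 + 3/10 = 1, arm 7/10 + 0 = 7/10
asked cell (row1, ring) = 7/10

row1: w_G1=7/10 w_G3=7/10 w_R=7/10
row2: w_G1=-7/10 w_G3=3/10 w_R=0
total: w_G1=0 w_G3=1 w_R=7/10
asked value: 7/10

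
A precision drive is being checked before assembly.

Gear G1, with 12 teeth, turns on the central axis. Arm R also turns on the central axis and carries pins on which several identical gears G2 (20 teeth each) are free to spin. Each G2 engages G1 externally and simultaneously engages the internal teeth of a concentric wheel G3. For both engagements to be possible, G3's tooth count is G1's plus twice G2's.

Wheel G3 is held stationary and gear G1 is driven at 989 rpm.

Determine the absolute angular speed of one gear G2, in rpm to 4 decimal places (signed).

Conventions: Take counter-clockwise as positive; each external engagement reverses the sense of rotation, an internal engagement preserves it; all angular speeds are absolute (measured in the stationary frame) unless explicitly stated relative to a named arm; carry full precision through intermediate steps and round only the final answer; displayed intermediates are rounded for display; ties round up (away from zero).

-296.7000 rpm

class = planetary set [G3 = 12+2·20 = 52; Willis about the carrier]
normalise by the input: solve with ω_sun = 1, then scale by 989 rpm
ring teeth: 12 + 2·20 = 52
12(ω_sun−ω_arm) = −52(ω_ring−ω_arm),  ω_ring = 0, ω_sun = 1
12(1−ω_arm) = −52(0−ω_arm)  ⇒  64·ω_arm = 12  ⇒  ω_arm = 3/16
sun–planet mesh: 12·(1−3/16) = −20·(ω_p−ω_arm)  ⇒  ω_p−ω_arm = -39/80
ω_p = 3/16 − 39/80 = -3/10
scale: ω_p = -3/10 × 989 rpm = -296.7000 rpm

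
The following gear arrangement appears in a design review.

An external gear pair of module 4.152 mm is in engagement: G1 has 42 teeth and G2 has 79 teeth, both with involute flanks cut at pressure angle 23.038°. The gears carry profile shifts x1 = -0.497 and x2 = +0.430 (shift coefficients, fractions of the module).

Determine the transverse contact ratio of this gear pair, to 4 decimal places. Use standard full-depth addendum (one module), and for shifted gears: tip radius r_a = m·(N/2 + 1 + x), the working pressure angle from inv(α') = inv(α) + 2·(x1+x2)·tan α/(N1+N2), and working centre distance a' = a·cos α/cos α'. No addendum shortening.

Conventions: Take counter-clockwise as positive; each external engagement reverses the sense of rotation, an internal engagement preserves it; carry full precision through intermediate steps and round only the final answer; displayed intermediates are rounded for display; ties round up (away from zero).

1.6394

topology: single-mesh involute geometry — m = 4.152, 42T/79T pair
base radii: r_b1 = 80.238046, r_b2 = 150.923944
tip radii: r_a1 = 89.280456, r_a2 = 169.941360
inv(α') = inv(23.038°) + 2·(-0.497+0.430)·tan α/(42+79) = 0.02269786  ⇒  α' = 22.88770°
a' = a·cos α / cos α' = 251.1960·cos 23.038°/cos 22.88770° = 250.916956
action lengths: √(r_a1²−r_b1²) = 39.151702, √(r_a2²−r_b2²) = 78.115484
base pitch p_b = π·m·cos α = 12.003584
CR = (39.151702 + 78.115484 − 250.916956·sin 22.88770°)/12.003584 = 1.639428
contact ratio ≈ 1.6394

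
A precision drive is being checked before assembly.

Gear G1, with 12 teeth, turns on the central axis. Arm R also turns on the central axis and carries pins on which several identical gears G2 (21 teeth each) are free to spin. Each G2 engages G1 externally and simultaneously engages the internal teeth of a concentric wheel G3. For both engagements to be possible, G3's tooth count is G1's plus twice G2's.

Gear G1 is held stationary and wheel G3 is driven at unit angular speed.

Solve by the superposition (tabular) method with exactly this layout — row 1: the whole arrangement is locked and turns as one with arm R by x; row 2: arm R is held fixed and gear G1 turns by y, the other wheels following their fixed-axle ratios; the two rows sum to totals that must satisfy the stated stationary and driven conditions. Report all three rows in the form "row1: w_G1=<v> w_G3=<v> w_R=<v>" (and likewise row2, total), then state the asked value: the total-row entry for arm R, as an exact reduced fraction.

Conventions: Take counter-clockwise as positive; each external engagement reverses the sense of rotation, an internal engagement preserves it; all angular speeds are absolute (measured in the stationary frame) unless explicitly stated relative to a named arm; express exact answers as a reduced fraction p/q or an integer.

row1: w_G1=9/11 w_G3=9/11 w_R=9/11
row2: w_G1=-9/11 w_G3=2/11 w_R=0
total: w_G1=0 w_G3=1 w_R=9/11
asked value: 9/11

topology: planetary set — G1 12T / G2 21T / G3 54T, arm = carrier (Willis)
row 1: whole set turns with the arm by x
row 2 (arm held, sun turns y): ω_ring = −(12/54)·y, ω_arm = 0
boundary: total ω_sun = x + y = 0 and total ω_ring = x − (12/54)·y = 1  ⇒  y = -9/11, x = 9/11
row 2 ring = −(12/54)·(-9/11) = 2/11
totals (row 1 + row 2): sun 9/11 + (-9/11) = 0, ring 9/11 + 2/11 = 1, arm 9/11 + 0 = 9/11
asked cell (total, arm) = 9/11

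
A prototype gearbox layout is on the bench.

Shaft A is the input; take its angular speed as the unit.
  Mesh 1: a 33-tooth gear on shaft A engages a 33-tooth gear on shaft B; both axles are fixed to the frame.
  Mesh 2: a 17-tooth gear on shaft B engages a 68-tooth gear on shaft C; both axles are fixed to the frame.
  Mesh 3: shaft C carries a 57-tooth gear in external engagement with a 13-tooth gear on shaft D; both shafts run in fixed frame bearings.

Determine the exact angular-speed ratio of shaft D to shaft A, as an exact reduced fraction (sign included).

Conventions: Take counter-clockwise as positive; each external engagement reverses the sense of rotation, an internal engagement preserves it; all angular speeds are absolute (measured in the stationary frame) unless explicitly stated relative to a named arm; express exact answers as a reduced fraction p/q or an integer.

-57/52

class = fixed-axis compound train [3 meshes; 3 ratios multiply, 3 sense flips]
mesh 1 [33T→33T]: running ratio 1, sense −
mesh 2 [17T→68T]: running ratio 1/4, sense +
mesh 3 [57T→13T]: running ratio 57/52, sense −
ω_out/ω_in = -57/52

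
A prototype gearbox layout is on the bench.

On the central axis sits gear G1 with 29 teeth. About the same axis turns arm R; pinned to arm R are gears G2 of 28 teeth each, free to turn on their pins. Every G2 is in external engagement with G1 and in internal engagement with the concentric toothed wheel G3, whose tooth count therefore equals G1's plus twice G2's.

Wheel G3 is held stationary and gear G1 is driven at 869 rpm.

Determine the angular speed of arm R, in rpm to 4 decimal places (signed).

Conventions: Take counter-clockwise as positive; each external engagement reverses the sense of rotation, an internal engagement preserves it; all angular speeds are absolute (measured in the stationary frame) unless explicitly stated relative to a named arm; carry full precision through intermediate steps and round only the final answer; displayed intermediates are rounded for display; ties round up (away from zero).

planetary set (29T centre, 28T on arm, 85T internal) — Willis relation
normalise by the input: solve with ω_sun = 1, then scale by 869 rpm
ring teeth: 29 + 2·28 = 85
29(ω_sun−ω_arm) = −85(ω_ring−ω_arm),  ω_ring = 0, ω_sun = 1
29(1−ω_arm) = −85(0−ω_arm)  ⇒  114·ω_arm = 29  ⇒  ω_arm = 29/114
scale: ω_arm = 29/114 × 869 rpm = +221.0614 rpm

+221.0614 rpm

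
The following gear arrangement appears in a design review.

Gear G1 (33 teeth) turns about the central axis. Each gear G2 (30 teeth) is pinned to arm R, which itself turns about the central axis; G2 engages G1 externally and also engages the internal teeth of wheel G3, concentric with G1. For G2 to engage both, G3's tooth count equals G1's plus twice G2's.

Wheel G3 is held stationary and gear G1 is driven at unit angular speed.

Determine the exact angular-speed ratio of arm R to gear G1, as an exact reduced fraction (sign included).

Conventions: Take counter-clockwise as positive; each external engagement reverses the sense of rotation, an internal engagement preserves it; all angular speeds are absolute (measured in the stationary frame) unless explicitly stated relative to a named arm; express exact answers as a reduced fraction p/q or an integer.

11/42

planetary set (33T centre, 30T on arm, 93T internal) — Willis relation
ring teeth: 33 + 2·30 = 93
33(ω_sun−ω_arm) = −93(ω_ring−ω_arm),  ω_ring = 0, ω_sun = 1
33(1−ω_arm) = −93(0−ω_arm)  ⇒  126·ω_arm = 33  ⇒  ω_arm = 11/42
ω_out/ω_in = 11/42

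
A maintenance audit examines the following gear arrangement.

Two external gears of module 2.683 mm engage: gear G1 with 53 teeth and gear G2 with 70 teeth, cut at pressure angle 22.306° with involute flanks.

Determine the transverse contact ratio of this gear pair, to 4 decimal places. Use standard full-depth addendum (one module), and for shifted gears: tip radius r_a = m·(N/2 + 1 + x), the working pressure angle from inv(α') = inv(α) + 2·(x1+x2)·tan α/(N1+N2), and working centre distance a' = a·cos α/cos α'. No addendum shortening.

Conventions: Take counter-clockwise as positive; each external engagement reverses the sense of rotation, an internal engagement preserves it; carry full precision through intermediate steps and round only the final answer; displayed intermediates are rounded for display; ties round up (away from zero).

1.6671

recognized (one external pair, fixed centres): single-mesh tooth geometry, m = 2.683, N1 = 53, N2 = 70
base radii: r_b1 = 65.779123, r_b2 = 86.878087
tip radii: r_a1 = 73.782500, r_a2 = 96.588000
no profile shift: α' = α, a' = a
action lengths: √(r_a1²−r_b1²) = 33.421016, √(r_a2²−r_b2²) = 42.207106
base pitch p_b = π·m·cos α = 7.798159
CR = (33.421016 + 42.207106 − 165.004500·sin 22.30600°)/7.798159 = 1.667081
contact ratio ≈ 1.6671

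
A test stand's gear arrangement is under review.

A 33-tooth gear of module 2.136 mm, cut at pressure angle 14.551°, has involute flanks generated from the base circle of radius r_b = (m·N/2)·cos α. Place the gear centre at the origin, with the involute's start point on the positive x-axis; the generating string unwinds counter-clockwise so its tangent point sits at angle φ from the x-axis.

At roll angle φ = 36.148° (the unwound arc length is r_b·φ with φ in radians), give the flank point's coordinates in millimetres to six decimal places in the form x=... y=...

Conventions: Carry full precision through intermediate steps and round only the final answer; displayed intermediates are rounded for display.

x=40.241949 y=2.743496

recognized (one wheel, involute flank): single-mesh tooth geometry, m = 2.136, N = 33
pitch radius r_p = m·N/2 = 2.136·33/2 = 35.244000
base radius r_b = r_p·cos α = 35.244000·cos 14.551° = 34.113527
roll angle φ = 36.148° = 0.63090162 rad
x = r_b·(cos φ + φ·sin φ) = 40.241949
y = r_b·(sin φ − φ·cos φ) = 2.743496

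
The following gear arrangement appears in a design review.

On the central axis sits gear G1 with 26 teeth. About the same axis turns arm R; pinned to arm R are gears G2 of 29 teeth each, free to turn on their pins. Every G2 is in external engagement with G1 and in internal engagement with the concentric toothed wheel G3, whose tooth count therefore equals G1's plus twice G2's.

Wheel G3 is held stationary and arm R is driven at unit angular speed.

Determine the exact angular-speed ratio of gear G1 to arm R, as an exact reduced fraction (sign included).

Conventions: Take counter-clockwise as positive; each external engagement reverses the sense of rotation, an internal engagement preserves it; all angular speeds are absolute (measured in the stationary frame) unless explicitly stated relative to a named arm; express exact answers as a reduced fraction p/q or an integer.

55/13

recognized (axles ride arm R): planetary set, 26/29/84 teeth
ring teeth: 26 + 2·29 = 84
26(ω_sun−ω_arm) = −84(ω_ring−ω_arm),  ω_ring = 0, ω_arm = 1
ω_sun = 1 − (84/26)(0−1) = 55/13
ω_out/ω_in = 55/13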